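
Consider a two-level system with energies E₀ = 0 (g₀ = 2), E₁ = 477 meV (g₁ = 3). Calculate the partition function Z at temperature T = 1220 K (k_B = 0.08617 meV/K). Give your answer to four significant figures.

Z = 2.032

k_BT = 0.08617 × 1220 K = 105.127 meV.
Eᵢ/kT = 0, 4.53737.
Z = Σ gᵢe^(−Eᵢ/kT) = 2·e^(−0) + 3·e^(−4.53737) = 2.00000 + 0.0321045 = 2.03210.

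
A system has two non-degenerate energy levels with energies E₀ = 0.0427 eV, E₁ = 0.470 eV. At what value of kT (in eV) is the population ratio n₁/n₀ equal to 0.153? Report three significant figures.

n₁/n₀ = exp[−(E₁−E₀)/kT] = 0.153.
⇒ (E₁−E₀)/kT = ln(1/0.153) = ln(6.5359) = 1.8773.
kT = 0.4273 eV / 1.8773 = 0.228 eV.

0.228 eV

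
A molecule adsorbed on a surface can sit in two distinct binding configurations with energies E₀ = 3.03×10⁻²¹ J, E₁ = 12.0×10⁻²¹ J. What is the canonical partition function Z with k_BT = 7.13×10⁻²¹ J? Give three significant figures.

Z = 0.840

Eᵢ/kT = 0.42496, 1.6830.
Z = Σ e^(−Eᵢ/kT) = e^(−0.42496) + e^(−1.6830) = 0.65380 + 0.18582 = 0.83962.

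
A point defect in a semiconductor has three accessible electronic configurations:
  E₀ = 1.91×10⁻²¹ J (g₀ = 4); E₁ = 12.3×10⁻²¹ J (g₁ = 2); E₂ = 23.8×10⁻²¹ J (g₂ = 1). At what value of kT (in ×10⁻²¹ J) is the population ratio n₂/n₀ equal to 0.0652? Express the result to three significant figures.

16.3 ×10⁻²¹ J

n₂/n₀ = (g₂/g₀) exp[−(E₂−E₀)/kT] = 0.0652.
⇒ (E₂−E₀)/kT = ln((1/4)/0.0652) = ln(3.8344) = 1.3440.
kT = 21.89 ×10⁻²¹ J / 1.3440 = 16.3 ×10⁻²¹ J.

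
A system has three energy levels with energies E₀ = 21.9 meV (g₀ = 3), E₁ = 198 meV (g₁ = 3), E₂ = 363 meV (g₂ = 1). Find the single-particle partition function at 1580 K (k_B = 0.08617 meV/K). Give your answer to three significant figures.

Z = 3.32

k_BT = 0.08617 × 1580 K = 136.15 meV.
Eᵢ/kT = 0.16085, 1.4543, 2.6662.
Z = Σ gᵢe^(−Eᵢ/kT) = 3·e^(−0.16085) + 3·e^(−1.4543) + 1·e^(−2.6662) = 2.5543 + 0.70069 + 0.069516 = 3.3245.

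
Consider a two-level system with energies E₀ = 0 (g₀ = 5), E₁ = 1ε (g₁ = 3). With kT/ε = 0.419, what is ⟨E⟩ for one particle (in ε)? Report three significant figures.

Eᵢ/kT = 0, 2.3866.
Z = Σ gᵢe^(−Eᵢ/kT) = 5·e^(−0) + 3·e^(−2.3866) = 5.0000 + 0.27583 = 5.2758.
⟨E⟩ = Σ Eᵢ gᵢe^(−Eᵢ/kT) / Z = (0·5.0000 + 1·0.27583) / 5.2758 = 0.0523 ε.

0.0523 ε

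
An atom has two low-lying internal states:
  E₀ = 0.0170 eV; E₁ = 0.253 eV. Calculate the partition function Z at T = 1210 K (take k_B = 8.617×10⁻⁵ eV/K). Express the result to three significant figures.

k_BT = 8.617×10⁻⁵ × 1210 K = 0.10427 eV.
Eᵢ/kT = 0.16304, 2.4264.
Z = Σ e^(−Eᵢ/kT) = e^(−0.16304) + e^(−2.4264) = 0.84956 + 0.088354 = 0.93791.

Z = 0.938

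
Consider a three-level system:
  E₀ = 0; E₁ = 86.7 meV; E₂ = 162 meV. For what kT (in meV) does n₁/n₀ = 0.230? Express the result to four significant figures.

n₁/n₀ = exp[−(E₁−E₀)/kT] = 0.230.
⇒ (E₁−E₀)/kT = ln(1/0.230) = ln(4.34783) = 1.46968.
kT = 86.7 meV / 1.46968 = 58.99 meV.

58.99 meV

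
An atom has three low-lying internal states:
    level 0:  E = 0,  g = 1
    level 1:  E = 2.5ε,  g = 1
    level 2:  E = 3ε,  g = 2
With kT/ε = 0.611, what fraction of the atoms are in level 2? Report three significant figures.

0.0143

Eᵢ/kT = 0, 4.0917, 4.9100.
Z = Σ gᵢe^(−Eᵢ/kT) = 1·e^(−0) + 1·e^(−4.0917) + 2·e^(−4.9100) = 1.0000 + 0.016711 + 0.014745 = 1.0315.
P₂ = g₂ e^(−E₂/kT) / Z = 0.014745/1.0315 = 0.0143.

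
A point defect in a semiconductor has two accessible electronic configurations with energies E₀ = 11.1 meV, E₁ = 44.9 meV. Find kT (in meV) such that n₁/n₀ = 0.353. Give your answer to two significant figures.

n₁/n₀ = exp[−(E₁−E₀)/kT] = 0.353.
⇒ (E₁−E₀)/kT = ln(1/0.353) = ln(2.833) = 1.041.
kT = 33.8 meV / 1.041 = 32 meV.

32 meV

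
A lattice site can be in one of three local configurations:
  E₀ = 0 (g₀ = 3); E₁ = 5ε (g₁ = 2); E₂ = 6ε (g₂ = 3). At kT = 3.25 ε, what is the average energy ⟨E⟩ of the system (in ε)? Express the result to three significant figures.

1.28 ε

Eᵢ/kT = 0, 1.5385, 1.8462.
Z = Σ gᵢe^(−Eᵢ/kT) = 3·e^(−0) + 2·e^(−1.5385) + 3·e^(−1.8462) = 3.0000 + 0.42941 + 0.47351 = 3.9029.
⟨E⟩ = Σ Eᵢ gᵢe^(−Eᵢ/kT) / Z = (0·3.0000 + 5·0.42941 + 6·0.47351) / 3.9029 = 1.28 ε.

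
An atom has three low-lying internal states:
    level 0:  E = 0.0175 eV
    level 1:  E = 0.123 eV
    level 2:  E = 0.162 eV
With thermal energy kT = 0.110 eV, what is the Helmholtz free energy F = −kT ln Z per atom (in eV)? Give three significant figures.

-0.0377 eV

Eᵢ/kT = 0.15909, 1.1182, 1.4727.
Z = Σ e^(−Eᵢ/kT) = e^(−0.15909) + e^(−1.1182) + e^(−1.4727) = 0.85292 + 0.32687 + 0.22931 = 1.4091.
F = −kT ln Z = −0.110 × ln(1.4091) = −0.110 × 0.34295 = -0.0377 eV.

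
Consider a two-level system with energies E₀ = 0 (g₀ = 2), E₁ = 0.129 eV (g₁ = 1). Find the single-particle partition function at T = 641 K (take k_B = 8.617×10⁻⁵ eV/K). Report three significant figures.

Z = 2.10

k_BT = 8.617×10⁻⁵ × 641 K = 0.055235 eV.
Eᵢ/kT = 0, 2.3355.
Z = Σ gᵢe^(−Eᵢ/kT) = 2·e^(−0) + 1·e^(−2.3355) = 2.0000 + 0.096762 = 2.0968.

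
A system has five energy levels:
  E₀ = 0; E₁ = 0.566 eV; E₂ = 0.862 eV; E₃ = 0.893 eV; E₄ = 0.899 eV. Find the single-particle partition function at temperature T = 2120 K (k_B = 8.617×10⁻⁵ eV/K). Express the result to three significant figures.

Z = 1.07

k_BT = 8.617×10⁻⁵ × 2120 K = 0.18268 eV.
Eᵢ/kT = 0, 3.0983, 4.7186, 4.8883, 4.9212.
Z = Σ e^(−Eᵢ/kT) = e^(−0) + e^(−3.0983) + e^(−4.7186) + e^(−4.8883) + e^(−4.9212) = 1.0000 + 0.045126 + 0.0089277 + 0.0075342 + 0.0072904 = 1.0689.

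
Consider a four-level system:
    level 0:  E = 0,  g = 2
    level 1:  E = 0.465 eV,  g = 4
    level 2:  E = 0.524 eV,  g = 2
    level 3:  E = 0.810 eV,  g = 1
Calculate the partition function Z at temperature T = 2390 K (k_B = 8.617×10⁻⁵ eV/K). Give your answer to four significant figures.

Z = 2.595

k_BT = 8.617×10⁻⁵ × 2390 K = 0.205946 eV.
Eᵢ/kT = 0, 2.25787, 2.54436, 3.93307.
Z = Σ gᵢe^(−Eᵢ/kT) = 2·e^(−0) + 4·e^(−2.25787) + 2·e^(−2.54436) + 1·e^(−3.93307) = 2.00000 + 0.418292 + 0.157047 + 0.0195835 = 2.59492.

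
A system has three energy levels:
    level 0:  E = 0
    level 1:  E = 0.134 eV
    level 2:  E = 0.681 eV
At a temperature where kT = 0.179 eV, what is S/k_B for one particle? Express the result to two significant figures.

0.70

Eᵢ/kT = 0, 0.7486, 3.804.
Z = Σ e^(−Eᵢ/kT) = e^(−0) + e^(−0.7486) + e^(−3.804) = 1.000 + 0.4730 + 0.02228 = 1.495.
⟨E⟩ = Σ EᵢPᵢ = 0.05254 eV.
S/k_B = ln Z + ⟨E⟩/kT = ln(1.495) + 0.05254/0.179 = 0.4021 + 0.2935 = 0.70.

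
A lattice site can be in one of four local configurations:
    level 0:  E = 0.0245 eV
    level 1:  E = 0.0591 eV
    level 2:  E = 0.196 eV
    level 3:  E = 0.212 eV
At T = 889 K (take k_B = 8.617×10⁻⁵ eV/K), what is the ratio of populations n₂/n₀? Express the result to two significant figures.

0.11

k_BT = 8.617×10⁻⁵ × 889 K = 0.07661 eV.
n₂/n₀ = exp[−(E₂−E₀)/kT] = exp(−(0.1715 eV)/(0.07661 eV)) = exp(-2.239) = 0.11.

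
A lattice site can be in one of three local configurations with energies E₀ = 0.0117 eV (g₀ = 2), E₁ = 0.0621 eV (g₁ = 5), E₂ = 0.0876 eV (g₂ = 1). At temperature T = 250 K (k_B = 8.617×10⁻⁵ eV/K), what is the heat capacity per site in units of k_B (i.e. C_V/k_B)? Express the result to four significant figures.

0.9557

k_BT = 8.617×10⁻⁵ × 250 K = 0.0215425 eV.
Eᵢ/kT = 0.543112, 2.88267, 4.06638.
Z = Σ gᵢe^(−Eᵢ/kT) = 2·e^(−0.543112) + 5·e^(−2.88267) + 1·e^(−4.06638) = 1.16188 + 0.279925 + 0.0171393 = 1.45894.
⟨E⟩ = 0.0222619 eV, ⟨E²⟩ = 0.000939092 eV².
C_V/k_B = (⟨E²⟩ − ⟨E⟩²)/(kT)² = (0.000939092 − 0.000495592)/0.000464079 = 0.9557.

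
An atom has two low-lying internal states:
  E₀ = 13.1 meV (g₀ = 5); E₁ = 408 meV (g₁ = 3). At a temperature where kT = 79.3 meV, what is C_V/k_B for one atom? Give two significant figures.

Eᵢ/kT = 0.1652, 5.145.
Z = Σ gᵢe^(−Eᵢ/kT) = 5·e^(−0.1652) + 3·e^(−5.145) = 4.239 + 0.01749 = 4.256.
⟨E⟩ = 14.72 meV, ⟨E²⟩ = 855.0 meV².
C_V/k_B = (⟨E²⟩ − ⟨E⟩²)/(kT)² = (855.0 − 216.7)/6288 = 0.10.

0.10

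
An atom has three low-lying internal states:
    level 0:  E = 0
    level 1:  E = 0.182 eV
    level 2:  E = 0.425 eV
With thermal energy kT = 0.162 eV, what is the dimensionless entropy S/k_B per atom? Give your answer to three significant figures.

0.732

Eᵢ/kT = 0, 1.1235, 2.6235.
Z = Σ e^(−Eᵢ/kT) = e^(−0) + e^(−1.1235) + e^(−2.6235) = 1.0000 + 0.32514 + 0.072548 = 1.3977.
⟨E⟩ = Σ EᵢPᵢ = 0.064397 eV.
S/k_B = ln Z + ⟨E⟩/kT = ln(1.3977) + 0.064397/0.162 = 0.33483 + 0.39751 = 0.732.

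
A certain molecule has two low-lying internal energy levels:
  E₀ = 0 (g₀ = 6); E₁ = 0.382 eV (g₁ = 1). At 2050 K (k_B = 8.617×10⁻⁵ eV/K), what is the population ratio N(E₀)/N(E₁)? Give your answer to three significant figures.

52.2

k_BT = 8.617×10⁻⁵ × 2050 K = 0.17665 eV.
n₀/n₁ = (g₀/g₁) exp[−(E₀−E₁)/kT] = (6/1) × exp(−(-0.382 eV)/(0.17665 eV)) = (6/1) × exp(2.1625) = 52.2.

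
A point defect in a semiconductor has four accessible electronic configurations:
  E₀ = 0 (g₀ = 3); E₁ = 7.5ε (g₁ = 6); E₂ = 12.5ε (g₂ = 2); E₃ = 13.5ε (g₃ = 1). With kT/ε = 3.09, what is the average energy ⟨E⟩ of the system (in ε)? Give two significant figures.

1.3 ε

Eᵢ/kT = 0, 2.427, 4.045, 4.369.
Z = Σ gᵢe^(−Eᵢ/kT) = 3·e^(−0) + 6·e^(−2.427) + 2·e^(−4.045) + 1·e^(−4.369) = 3.000 + 0.5298 + 0.03502 + 0.01266 = 3.577.
⟨E⟩ = Σ Eᵢ gᵢe^(−Eᵢ/kT) / Z = (0·3.000 + 7.5·0.5298 + 12.5·0.03502 + 13.5·0.01266) / 3.577 = 1.3 ε.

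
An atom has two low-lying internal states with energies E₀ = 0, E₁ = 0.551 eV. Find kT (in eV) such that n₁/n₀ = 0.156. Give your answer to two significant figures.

0.30 eV

n₁/n₀ = exp[−(E₁−E₀)/kT] = 0.156.
⇒ (E₁−E₀)/kT = ln(1/0.156) = ln(6.410) = 1.858.
kT = 0.551 eV / 1.858 = 0.30 eV.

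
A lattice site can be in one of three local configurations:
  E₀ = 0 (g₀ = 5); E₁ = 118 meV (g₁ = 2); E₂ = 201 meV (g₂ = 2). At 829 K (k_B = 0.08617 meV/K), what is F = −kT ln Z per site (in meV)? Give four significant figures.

-121.8 meV

k_BT = 0.08617 × 829 K = 71.4349 meV.
Eᵢ/kT = 0, 1.65185, 2.81375.
Z = Σ gᵢe^(−Eᵢ/kT) = 5·e^(−0) + 2·e^(−1.65185) + 2·e^(−2.81375) = 5.00000 + 0.383390 + 0.119959 = 5.50335.
F = −kT ln Z = −71.4349 × ln(5.50335) = −71.4349 × 1.70536 = -121.8 meV.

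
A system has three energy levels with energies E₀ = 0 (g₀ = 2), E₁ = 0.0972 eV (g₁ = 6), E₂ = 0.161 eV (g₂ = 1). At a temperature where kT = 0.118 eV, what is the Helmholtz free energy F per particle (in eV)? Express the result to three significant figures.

-0.187 eV

Eᵢ/kT = 0, 0.82373, 1.3644.
Z = Σ gᵢe^(−Eᵢ/kT) = 2·e^(−0) + 6·e^(−0.82373) + 1·e^(−1.3644) = 2.0000 + 2.6328 + 0.25553 = 4.8883.
F = −kT ln Z = −0.118 × ln(4.8883) = −0.118 × 1.5868 = -0.187 eV.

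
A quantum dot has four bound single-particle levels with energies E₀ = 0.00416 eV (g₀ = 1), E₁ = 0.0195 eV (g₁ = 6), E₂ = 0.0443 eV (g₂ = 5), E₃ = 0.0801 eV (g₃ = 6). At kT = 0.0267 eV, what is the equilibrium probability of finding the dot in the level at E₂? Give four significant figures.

0.1904

Eᵢ/kT = 0.155805, 0.730337, 1.65918, 3.00000.
Z = Σ gᵢe^(−Eᵢ/kT) = 1·e^(−0.155805) + 6·e^(−0.730337) + 5·e^(−1.65918) + 6·e^(−3.00000) = 0.855726 + 2.89048 + 0.951475 + 0.298722 = 4.99640.
P₂ = g₂ e^(−E₂/kT) / Z = 0.951475/4.99640 = 0.1904.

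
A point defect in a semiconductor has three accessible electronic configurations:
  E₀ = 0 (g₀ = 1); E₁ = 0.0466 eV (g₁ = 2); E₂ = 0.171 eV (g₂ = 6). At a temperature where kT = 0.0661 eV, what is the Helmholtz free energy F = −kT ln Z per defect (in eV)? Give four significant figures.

-0.05895 eV

Eᵢ/kT = 0, 0.704992, 2.58699.
Z = Σ gᵢe^(−Eᵢ/kT) = 1·e^(−0) + 2·e^(−0.704992) + 6·e^(−2.58699) = 1.00000 + 0.988225 + 0.451477 = 2.43970.
F = −kT ln Z = −0.0661 × ln(2.43970) = −0.0661 × 0.891875 = -0.05895 eV.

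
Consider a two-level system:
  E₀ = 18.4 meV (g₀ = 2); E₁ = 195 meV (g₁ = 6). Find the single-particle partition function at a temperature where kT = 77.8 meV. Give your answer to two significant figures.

Eᵢ/kT = 0.2365, 2.506.
Z = Σ gᵢe^(−Eᵢ/kT) = 2·e^(−0.2365) + 6·e^(−2.506) = 1.579 + 0.4896 = 2.069.

Z = 2.1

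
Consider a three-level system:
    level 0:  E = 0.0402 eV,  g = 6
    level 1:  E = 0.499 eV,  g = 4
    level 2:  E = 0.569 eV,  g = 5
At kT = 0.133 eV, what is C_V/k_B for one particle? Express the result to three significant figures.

Eᵢ/kT = 0.30226, 3.7519, 4.2782.
Z = Σ gᵢe^(−Eᵢ/kT) = 6·e^(−0.30226) + 4·e^(−3.7519) + 5·e^(−4.2782) = 4.4349 + 0.093892 + 0.069338 = 4.5981.
⟨E⟩ = 0.057543 eV, ⟨E²⟩ = 0.011525 eV².
C_V/k_B = (⟨E²⟩ − ⟨E⟩²)/(kT)² = (0.011525 − 0.0033112)/0.017689 = 0.464.

0.464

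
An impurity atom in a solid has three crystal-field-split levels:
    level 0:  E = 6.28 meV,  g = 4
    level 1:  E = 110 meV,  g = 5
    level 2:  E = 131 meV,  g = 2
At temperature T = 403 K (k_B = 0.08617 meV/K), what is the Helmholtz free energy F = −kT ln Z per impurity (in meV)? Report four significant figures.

-44.43 meV

k_BT = 0.08617 × 403 K = 34.7265 meV.
Eᵢ/kT = 0.180842, 3.16761, 3.77234.
Z = Σ gᵢe^(−Eᵢ/kT) = 4·e^(−0.180842) + 5·e^(−3.16761) + 2·e^(−3.77234) = 3.33827 + 0.210521 + 0.0459964 = 3.59479.
F = −kT ln Z = −34.7265 × ln(3.59479) = −34.7265 × 1.27949 = -44.43 meV.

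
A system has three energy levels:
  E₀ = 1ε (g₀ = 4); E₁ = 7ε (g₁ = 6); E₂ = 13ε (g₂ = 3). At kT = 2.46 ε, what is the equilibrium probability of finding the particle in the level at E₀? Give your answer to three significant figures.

Eᵢ/kT = 0.40650, 2.8455, 5.2846.
Z = Σ gᵢe^(−Eᵢ/kT) = 4·e^(−0.40650) + 6·e^(−2.8455) + 3·e^(−5.2846) = 2.6639 + 0.34863 + 0.015207 = 3.0277.
P₀ = g₀ e^(−E₀/kT) / Z = 2.6639/3.0277 = 0.880.

0.880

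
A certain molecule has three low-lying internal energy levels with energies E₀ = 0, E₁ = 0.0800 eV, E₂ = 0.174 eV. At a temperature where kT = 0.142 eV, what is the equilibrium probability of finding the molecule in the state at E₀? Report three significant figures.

Eᵢ/kT = 0, 0.56338, 1.2254.
Z = Σ e^(−Eᵢ/kT) = e^(−0) + e^(−0.56338) + e^(−1.2254) = 1.0000 + 0.56928 + 0.29364 = 1.8629.
P₀ = e^(−E₀/kT) / Z = 1.0000/1.8629 = 0.537.

0.537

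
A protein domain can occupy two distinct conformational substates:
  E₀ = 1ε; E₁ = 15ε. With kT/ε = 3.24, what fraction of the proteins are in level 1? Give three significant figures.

Eᵢ/kT = 0.30864, 4.6296.
Z = Σ e^(−Eᵢ/kT) = e^(−0.30864) + e^(−4.6296) = 0.73445 + 0.0097587 = 0.74421.
P₁ = e^(−E₁/kT) / Z = 0.0097587/0.74421 = 0.0131.

0.0131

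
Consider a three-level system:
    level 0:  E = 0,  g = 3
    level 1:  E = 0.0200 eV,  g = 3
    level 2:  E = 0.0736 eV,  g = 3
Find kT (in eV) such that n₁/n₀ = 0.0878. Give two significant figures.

n₁/n₀ = (g₁/g₀) exp[−(E₁−E₀)/kT] = 0.0878.
⇒ (E₁−E₀)/kT = ln((3/3)/0.0878) = ln(11.39) = 2.433.
kT = 0.0200 eV / 2.433 = 0.0082 eV.

0.0082 eV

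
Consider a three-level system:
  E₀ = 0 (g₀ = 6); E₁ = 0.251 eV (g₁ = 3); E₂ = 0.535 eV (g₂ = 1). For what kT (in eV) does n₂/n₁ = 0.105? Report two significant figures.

n₂/n₁ = (g₂/g₁) exp[−(E₂−E₁)/kT] = 0.105.
⇒ (E₂−E₁)/kT = ln((1/3)/0.105) = ln(3.175) = 1.155.
kT = 0.284 eV / 1.155 = 0.25 eV.

0.25 eV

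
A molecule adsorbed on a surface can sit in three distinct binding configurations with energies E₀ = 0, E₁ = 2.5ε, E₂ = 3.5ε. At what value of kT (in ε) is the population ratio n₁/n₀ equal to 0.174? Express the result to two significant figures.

n₁/n₀ = exp[−(E₁−E₀)/kT] = 0.174.
⇒ (E₁−E₀)/kT = ln(1/0.174) = ln(5.747) = 1.749.
kT = 2.5ε / 1.749 = 1.4 ε.

1.4 ε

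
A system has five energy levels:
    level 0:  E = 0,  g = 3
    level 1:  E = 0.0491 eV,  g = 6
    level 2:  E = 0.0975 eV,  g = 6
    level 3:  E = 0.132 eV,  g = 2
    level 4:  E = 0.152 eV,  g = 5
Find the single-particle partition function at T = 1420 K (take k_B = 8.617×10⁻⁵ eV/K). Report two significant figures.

Z = 12

k_BT = 8.617×10⁻⁵ × 1420 K = 0.1224 eV.
Eᵢ/kT = 0, 0.4011, 0.7966, 1.078, 1.242.
Z = Σ gᵢe^(−Eᵢ/kT) = 3·e^(−0) + 6·e^(−0.4011) + 6·e^(−0.7966) + 2·e^(−1.078) + 5·e^(−1.242) = 3.000 + 4.017 + 2.705 + 0.6806 + 1.444 = 11.85.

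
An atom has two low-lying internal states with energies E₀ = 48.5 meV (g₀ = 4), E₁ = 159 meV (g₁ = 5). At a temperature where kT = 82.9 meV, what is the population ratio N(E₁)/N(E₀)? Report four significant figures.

0.3296

n₁/n₀ = (g₁/g₀) exp[−(E₁−E₀)/kT] = (5/4) × exp(−(110.5 meV)/(82.9 meV)) = (5/4) × exp(-1.33293) = 0.3296.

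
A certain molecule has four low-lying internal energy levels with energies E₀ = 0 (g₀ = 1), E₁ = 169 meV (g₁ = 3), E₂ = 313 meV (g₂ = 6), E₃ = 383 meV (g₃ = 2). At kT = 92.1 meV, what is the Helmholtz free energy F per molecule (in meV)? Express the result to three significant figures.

-49.4 meV

Eᵢ/kT = 0, 1.8350, 3.3985, 4.1585.
Z = Σ gᵢe^(−Eᵢ/kT) = 1·e^(−0) + 3·e^(−1.8350) + 6·e^(−3.3985) + 2·e^(−4.1585) = 1.0000 + 0.47884 + 0.20054 + 0.031262 = 1.7106.
F = −kT ln Z = −92.1 × ln(1.7106) = −92.1 × 0.53684 = -49.4 meV.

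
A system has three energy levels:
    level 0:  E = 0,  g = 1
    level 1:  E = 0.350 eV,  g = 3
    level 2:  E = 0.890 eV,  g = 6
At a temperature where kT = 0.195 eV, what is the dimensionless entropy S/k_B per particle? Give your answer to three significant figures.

Eᵢ/kT = 0, 1.7949, 4.5641.
Z = Σ gᵢe^(−Eᵢ/kT) = 1·e^(−0) + 3·e^(−1.7949) + 6·e^(−4.5641) = 1.0000 + 0.49843 + 0.062516 = 1.5609.
⟨E⟩ = Σ EᵢPᵢ = 0.14741 eV.
S/k_B = ln Z + ⟨E⟩/kT = ln(1.5609) + 0.14741/0.195 = 0.44526 + 0.75595 = 1.20.

1.20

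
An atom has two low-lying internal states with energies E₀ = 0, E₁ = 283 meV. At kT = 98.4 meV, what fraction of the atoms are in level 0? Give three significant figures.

Eᵢ/kT = 0, 2.8760.
Z = Σ e^(−Eᵢ/kT) = e^(−0) + e^(−2.8760) = 1.0000 + 0.056360 = 1.0564.
P₀ = e^(−E₀/kT) / Z = 1.0000/1.0564 = 0.947.

0.947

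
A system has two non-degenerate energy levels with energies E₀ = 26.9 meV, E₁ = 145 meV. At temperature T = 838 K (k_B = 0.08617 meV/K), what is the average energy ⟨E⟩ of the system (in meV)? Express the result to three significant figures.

46.2 meV

k_BT = 0.08617 × 838 K = 72.210 meV.
Eᵢ/kT = 0.37252, 2.0080.
Z = Σ e^(−Eᵢ/kT) = e^(−0.37252) + e^(−2.0080) = 0.68900 + 0.13426 = 0.82326.
⟨E⟩ = Σ Eᵢ e^(−Eᵢ/kT) / Z = (26.9·0.68900 + 145·0.13426) / 0.82326 = 46.2 meV.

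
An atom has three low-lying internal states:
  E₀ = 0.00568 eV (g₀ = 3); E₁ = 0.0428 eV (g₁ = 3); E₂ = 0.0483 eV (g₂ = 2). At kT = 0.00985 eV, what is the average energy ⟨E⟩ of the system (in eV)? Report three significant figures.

Eᵢ/kT = 0.57665, 4.3452, 4.9036.
Z = Σ gᵢe^(−Eᵢ/kT) = 3·e^(−0.57665) + 3·e^(−4.3452) + 2·e^(−4.9036) = 1.6853 + 0.038907 + 0.014840 = 1.7390.
⟨E⟩ = Σ Eᵢ gᵢe^(−Eᵢ/kT) / Z = (0.00568·1.6853 + 0.0428·0.038907 + 0.0483·0.014840) / 1.7390 = 0.00687 eV.

0.00687 eV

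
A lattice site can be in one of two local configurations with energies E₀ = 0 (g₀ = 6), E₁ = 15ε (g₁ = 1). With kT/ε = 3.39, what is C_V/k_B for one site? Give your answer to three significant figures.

Eᵢ/kT = 0, 4.4248.
Z = Σ gᵢe^(−Eᵢ/kT) = 6·e^(−0) + 1·e^(−4.4248) = 6.0000 + 0.011977 = 6.0120.
⟨E⟩ = 0.029883 ε, ⟨E²⟩ = 0.44824 ε².
C_V/k_B = (⟨E²⟩ − ⟨E⟩²)/(kT)² = (0.44824 − 0.00089299)/11.492 = 0.0389.

0.0389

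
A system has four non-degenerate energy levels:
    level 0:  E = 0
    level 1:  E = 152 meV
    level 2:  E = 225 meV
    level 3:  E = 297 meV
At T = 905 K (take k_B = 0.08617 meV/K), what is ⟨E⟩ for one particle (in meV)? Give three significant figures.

k_BT = 0.08617 × 905 K = 77.984 meV.
Eᵢ/kT = 0, 1.9491, 2.8852, 3.8085.
Z = Σ e^(−Eᵢ/kT) = e^(−0) + e^(−1.9491) + e^(−2.8852) + e^(−3.8085) = 1.0000 + 0.14240 + 0.055844 + 0.022181 = 1.2204.
⟨E⟩ = Σ Eᵢ e^(−Eᵢ/kT) / Z = (0·1.0000 + 152·0.14240 + 225·0.055844 + 297·0.022181) / 1.2204 = 33.4 meV.

33.4 meV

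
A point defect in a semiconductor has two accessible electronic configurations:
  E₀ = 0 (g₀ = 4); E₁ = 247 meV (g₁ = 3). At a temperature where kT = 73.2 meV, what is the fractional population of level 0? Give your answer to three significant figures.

0.975

Eᵢ/kT = 0, 3.3743.
Z = Σ gᵢe^(−Eᵢ/kT) = 4·e^(−0) + 3·e^(−3.3743) = 4.0000 + 0.10273 = 4.1027.
P₀ = g₀ e^(−E₀/kT) / Z = 4.0000/4.1027 = 0.975.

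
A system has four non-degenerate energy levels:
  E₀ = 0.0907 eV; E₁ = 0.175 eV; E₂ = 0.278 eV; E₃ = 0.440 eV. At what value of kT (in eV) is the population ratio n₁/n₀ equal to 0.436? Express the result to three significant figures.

n₁/n₀ = exp[−(E₁−E₀)/kT] = 0.436.
⇒ (E₁−E₀)/kT = ln(1/0.436) = ln(2.2936) = 0.83012.
kT = 0.0843 eV / 0.83012 = 0.102 eV.

0.102 eV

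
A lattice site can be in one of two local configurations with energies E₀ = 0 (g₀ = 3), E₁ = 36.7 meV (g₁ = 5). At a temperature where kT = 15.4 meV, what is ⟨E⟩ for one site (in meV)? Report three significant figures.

4.89 meV

Eᵢ/kT = 0, 2.3831.
Z = Σ gᵢe^(−Eᵢ/kT) = 3·e^(−0) + 5·e^(−2.3831) = 3.0000 + 0.46132 = 3.4613.
⟨E⟩ = Σ Eᵢ gᵢe^(−Eᵢ/kT) / Z = (0·3.0000 + 36.7·0.46132) / 3.4613 = 4.89 meV.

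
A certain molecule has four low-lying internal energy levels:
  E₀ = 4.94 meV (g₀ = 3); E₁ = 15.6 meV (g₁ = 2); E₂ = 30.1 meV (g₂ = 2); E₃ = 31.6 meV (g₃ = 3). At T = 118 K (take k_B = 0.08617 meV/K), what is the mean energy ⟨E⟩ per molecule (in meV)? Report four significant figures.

9.227 meV

k_BT = 0.08617 × 118 K = 10.1681 meV.
Eᵢ/kT = 0.485833, 1.53421, 2.96024, 3.10776.
Z = Σ gᵢe^(−Eᵢ/kT) = 3·e^(−0.485833) + 2·e^(−1.53421) + 2·e^(−2.96024) + 3·e^(−3.10776) = 1.84555 + 0.431252 + 0.103613 + 0.134103 = 2.51452.
⟨E⟩ = Σ Eᵢ gᵢe^(−Eᵢ/kT) / Z = (4.94·1.84555 + 15.6·0.431252 + 30.1·0.103613 + 31.6·0.134103) / 2.51452 = 9.227 meV.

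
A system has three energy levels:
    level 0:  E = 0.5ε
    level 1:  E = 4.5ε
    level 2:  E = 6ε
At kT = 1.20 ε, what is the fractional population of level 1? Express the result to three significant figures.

0.0341

Eᵢ/kT = 0.41667, 3.7500, 5.0000.
Z = Σ e^(−Eᵢ/kT) = e^(−0.41667) + e^(−3.7500) + e^(−5.0000) = 0.65924 + 0.023518 + 0.0067379 = 0.68950.
P₁ = e^(−E₁/kT) / Z = 0.023518/0.68950 = 0.0341.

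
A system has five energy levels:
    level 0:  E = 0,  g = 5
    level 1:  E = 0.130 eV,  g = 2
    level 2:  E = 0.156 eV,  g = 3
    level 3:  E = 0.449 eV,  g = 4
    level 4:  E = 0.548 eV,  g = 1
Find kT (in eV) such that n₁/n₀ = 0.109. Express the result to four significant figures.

n₁/n₀ = (g₁/g₀) exp[−(E₁−E₀)/kT] = 0.109.
⇒ (E₁−E₀)/kT = ln((2/5)/0.109) = ln(3.66972) = 1.30012.
kT = 0.130 eV / 1.30012 = 0.09999 eV.

0.09999 eV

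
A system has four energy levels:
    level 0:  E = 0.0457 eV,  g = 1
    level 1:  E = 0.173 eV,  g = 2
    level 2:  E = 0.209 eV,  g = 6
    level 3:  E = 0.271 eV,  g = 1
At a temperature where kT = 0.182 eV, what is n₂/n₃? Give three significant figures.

n₂/n₃ = (g₂/g₃) exp[−(E₂−E₃)/kT] = (6/1) × exp(−(-0.062 eV)/(0.182 eV)) = (6/1) × exp(0.34066) = 8.44.

8.44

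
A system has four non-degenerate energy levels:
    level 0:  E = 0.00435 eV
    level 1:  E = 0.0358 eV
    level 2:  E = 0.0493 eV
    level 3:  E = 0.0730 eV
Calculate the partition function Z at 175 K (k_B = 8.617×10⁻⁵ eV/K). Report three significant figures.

k_BT = 8.617×10⁻⁵ × 175 K = 0.015080 eV.
Eᵢ/kT = 0.28846, 2.3740, 3.2692, 4.8408.
Z = Σ e^(−Eᵢ/kT) = e^(−0.28846) + e^(−2.3740) + e^(−3.2692) + e^(−4.8408) = 0.74942 + 0.093108 + 0.038037 + 0.0079007 = 0.88847.

Z = 0.888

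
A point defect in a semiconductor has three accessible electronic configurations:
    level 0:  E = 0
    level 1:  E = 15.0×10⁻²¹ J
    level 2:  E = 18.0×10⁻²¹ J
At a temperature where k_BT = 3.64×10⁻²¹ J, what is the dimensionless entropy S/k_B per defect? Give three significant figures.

0.123

Eᵢ/kT = 0, 4.1209, 4.9451.
Z = Σ e^(−Eᵢ/kT) = e^(−0) + e^(−4.1209) + e^(−4.9451) = 1.0000 + 0.016230 + 0.0071182 = 1.0233.
⟨E⟩ = Σ EᵢPᵢ = 0.36312 ×10⁻²¹ J.
S/k_B = ln Z + ⟨E⟩/kT = ln(1.0233) + 0.36312/3.64 = 0.023033 + 0.099758 = 0.123.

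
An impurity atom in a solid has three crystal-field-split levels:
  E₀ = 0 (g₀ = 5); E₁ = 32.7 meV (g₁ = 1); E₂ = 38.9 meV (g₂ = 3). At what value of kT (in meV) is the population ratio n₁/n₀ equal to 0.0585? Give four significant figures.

26.60 meV

n₁/n₀ = (g₁/g₀) exp[−(E₁−E₀)/kT] = 0.0585.
⇒ (E₁−E₀)/kT = ln((1/5)/0.0585) = ln(3.41880) = 1.22929.
kT = 32.7 meV / 1.22929 = 26.60 meV.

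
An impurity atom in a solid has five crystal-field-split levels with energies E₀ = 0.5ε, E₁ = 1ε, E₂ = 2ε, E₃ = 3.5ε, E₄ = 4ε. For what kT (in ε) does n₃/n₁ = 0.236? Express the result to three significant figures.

1.73 ε

n₃/n₁ = exp[−(E₃−E₁)/kT] = 0.236.
⇒ (E₃−E₁)/kT = ln(1/0.236) = ln(4.2373) = 1.4439.
kT = 2.5ε / 1.4439 = 1.73 ε.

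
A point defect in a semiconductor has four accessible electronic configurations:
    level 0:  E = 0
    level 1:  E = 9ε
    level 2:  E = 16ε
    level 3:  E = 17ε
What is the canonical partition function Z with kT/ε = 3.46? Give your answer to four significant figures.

Eᵢ/kT = 0, 2.60116, 4.62428, 4.91329.
Z = Σ e^(−Eᵢ/kT) = e^(−0) + e^(−2.60116) + e^(−4.62428) + e^(−4.91329) = 1.00000 + 0.0741875 + 0.00981072 + 0.00734827 = 1.09135.

Z = 1.091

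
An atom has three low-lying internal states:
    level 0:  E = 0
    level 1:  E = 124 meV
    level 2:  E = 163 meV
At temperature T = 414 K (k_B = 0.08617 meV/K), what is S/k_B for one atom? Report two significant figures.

0.19

k_BT = 0.08617 × 414 K = 35.67 meV.
Eᵢ/kT = 0, 3.476, 4.570.
Z = Σ e^(−Eᵢ/kT) = e^(−0) + e^(−3.476) + e^(−4.570) = 1.000 + 0.03093 + 0.01036 = 1.041.
⟨E⟩ = Σ EᵢPᵢ = 5.306 meV.
S/k_B = ln Z + ⟨E⟩/kT = ln(1.041) + 5.306/35.67 = 0.04018 + 0.1488 = 0.19.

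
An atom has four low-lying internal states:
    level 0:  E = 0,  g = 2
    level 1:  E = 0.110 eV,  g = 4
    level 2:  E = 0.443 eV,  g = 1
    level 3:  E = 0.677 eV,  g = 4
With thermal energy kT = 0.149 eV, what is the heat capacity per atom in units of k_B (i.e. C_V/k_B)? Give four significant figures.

0.3999

Eᵢ/kT = 0, 0.738255, 2.97315, 4.54362.
Z = Σ gᵢe^(−Eᵢ/kT) = 2·e^(−0) + 4·e^(−0.738255) + 1·e^(−2.97315) + 4·e^(−4.54362) = 2.00000 + 1.91179 + 0.0511420 + 0.0425394 = 4.00547.
⟨E⟩ = 0.0653486 eV, ⟨E²⟩ = 0.0131486 eV².
C_V/k_B = (⟨E²⟩ − ⟨E⟩²)/(kT)² = (0.0131486 − 0.00427044)/0.0222010 = 0.3999.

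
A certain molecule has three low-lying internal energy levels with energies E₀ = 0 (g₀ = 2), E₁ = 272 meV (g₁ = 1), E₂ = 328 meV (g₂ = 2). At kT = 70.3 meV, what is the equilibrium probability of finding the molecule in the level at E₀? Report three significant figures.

0.981

Eᵢ/kT = 0, 3.8691, 4.6657.
Z = Σ gᵢe^(−Eᵢ/kT) = 2·e^(−0) + 1·e^(−3.8691) + 2·e^(−4.6657) = 2.0000 + 0.020877 + 0.018825 = 2.0397.
P₀ = g₀ e^(−E₀/kT) / Z = 2.0000/2.0397 = 0.981.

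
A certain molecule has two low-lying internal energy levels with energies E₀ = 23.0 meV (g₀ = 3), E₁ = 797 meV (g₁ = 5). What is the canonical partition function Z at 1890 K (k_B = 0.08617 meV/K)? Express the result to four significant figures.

Z = 2.642

k_BT = 0.08617 × 1890 K = 162.861 meV.
Eᵢ/kT = 0.141225, 4.89374.
Z = Σ gᵢe^(−Eᵢ/kT) = 3·e^(−0.141225) + 5·e^(−4.89374) = 2.60488 + 0.0374667 = 2.64235.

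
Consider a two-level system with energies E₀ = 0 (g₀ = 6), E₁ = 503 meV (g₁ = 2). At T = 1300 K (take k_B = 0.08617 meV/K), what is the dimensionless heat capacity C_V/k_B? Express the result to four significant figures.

0.07483

k_BT = 0.08617 × 1300 K = 112.021 meV.
Eᵢ/kT = 0, 4.49023.
Z = Σ gᵢe^(−Eᵢ/kT) = 6·e^(−0) + 2·e^(−4.49023) = 6.00000 + 0.0224361 = 6.02244.
⟨E⟩ = 1.87388 meV, ⟨E²⟩ = 942.564 meV².
C_V/k_B = (⟨E²⟩ − ⟨E⟩²)/(kT)² = (942.564 − 3.51143)/12548.7 = 0.07483.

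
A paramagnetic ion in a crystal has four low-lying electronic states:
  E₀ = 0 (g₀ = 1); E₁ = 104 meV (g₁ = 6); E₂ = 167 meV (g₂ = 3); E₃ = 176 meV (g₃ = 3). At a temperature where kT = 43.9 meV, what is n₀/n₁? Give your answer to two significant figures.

n₀/n₁ = (g₀/g₁) exp[−(E₀−E₁)/kT] = (1/6) × exp(−(-104 meV)/(43.9 meV)) = (1/6) × exp(2.369) = 1.8.

1.8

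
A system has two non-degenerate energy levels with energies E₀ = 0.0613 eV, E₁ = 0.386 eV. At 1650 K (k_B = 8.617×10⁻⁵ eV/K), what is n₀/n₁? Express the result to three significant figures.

9.81

k_BT = 8.617×10⁻⁵ × 1650 K = 0.14218 eV.
n₀/n₁ = exp[−(E₀−E₁)/kT] = exp(−(-0.3247 eV)/(0.14218 eV)) = exp(2.2837) = 9.81.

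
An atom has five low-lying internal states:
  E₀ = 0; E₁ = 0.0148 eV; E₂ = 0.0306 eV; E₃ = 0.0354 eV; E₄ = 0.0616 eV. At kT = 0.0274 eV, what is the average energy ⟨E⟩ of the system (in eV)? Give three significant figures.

0.0152 eV

Eᵢ/kT = 0, 0.54015, 1.1168, 1.2920, 2.2482.
Z = Σ e^(−Eᵢ/kT) = e^(−0) + e^(−0.54015) + e^(−1.1168) + e^(−1.2920) + e^(−2.2482) = 1.0000 + 0.58266 + 0.32733 + 0.27472 + 0.10559 = 2.2903.
⟨E⟩ = Σ Eᵢ e^(−Eᵢ/kT) / Z = (0·1.0000 + 0.0148·0.58266 + 0.0306·0.32733 + 0.0354·0.27472 + 0.0616·0.10559) / 2.2903 = 0.0152 eV.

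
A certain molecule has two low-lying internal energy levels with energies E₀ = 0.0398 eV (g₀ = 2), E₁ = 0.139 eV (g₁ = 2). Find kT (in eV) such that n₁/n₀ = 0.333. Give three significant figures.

n₁/n₀ = (g₁/g₀) exp[−(E₁−E₀)/kT] = 0.333.
⇒ (E₁−E₀)/kT = ln((2/2)/0.333) = ln(3.0030) = 1.0996.
kT = 0.0992 eV / 1.0996 = 0.0902 eV.

0.0902 eV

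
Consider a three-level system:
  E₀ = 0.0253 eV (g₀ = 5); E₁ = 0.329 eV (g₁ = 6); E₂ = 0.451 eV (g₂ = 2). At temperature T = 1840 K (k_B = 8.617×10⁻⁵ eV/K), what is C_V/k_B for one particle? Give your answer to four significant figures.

k_BT = 8.617×10⁻⁵ × 1840 K = 0.158553 eV.
Eᵢ/kT = 0.159568, 2.07502, 2.84447.
Z = Σ gᵢe^(−Eᵢ/kT) = 5·e^(−0.159568) + 6·e^(−2.07502) + 2·e^(−2.84447) = 4.26256 + 0.753323 + 0.116330 = 5.13221.
⟨E⟩ = 0.0795273 eV, ⟨E²⟩ = 0.0210300 eV².
C_V/k_B = (⟨E²⟩ − ⟨E⟩²)/(kT)² = (0.0210300 − 0.00632459)/0.0251391 = 0.5850.

0.5850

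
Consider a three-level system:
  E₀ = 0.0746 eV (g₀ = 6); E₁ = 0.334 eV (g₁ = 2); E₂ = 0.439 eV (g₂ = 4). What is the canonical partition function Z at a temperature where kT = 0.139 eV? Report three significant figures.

Eᵢ/kT = 0.53669, 2.4029, 3.1583.
Z = Σ gᵢe^(−Eᵢ/kT) = 6·e^(−0.53669) + 2·e^(−2.4029) + 4·e^(−3.1583) = 3.5081 + 0.18091 + 0.16999 = 3.8590.

Z = 3.86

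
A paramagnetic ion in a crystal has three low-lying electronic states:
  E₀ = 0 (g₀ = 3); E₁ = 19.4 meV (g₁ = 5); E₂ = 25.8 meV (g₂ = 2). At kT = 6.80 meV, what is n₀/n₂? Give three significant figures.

66.7

n₀/n₂ = (g₀/g₂) exp[−(E₀−E₂)/kT] = (3/2) × exp(−(-25.8 meV)/(6.80 meV)) = (3/2) × exp(3.7941) = 66.7.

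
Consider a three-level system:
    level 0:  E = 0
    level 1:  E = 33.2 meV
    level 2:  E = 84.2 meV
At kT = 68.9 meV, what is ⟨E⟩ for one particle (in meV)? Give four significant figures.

23.70 meV

Eᵢ/kT = 0, 0.481858, 1.22206.
Z = Σ e^(−Eᵢ/kT) = e^(−0) + e^(−0.481858) + e^(−1.22206) = 1.00000 + 0.617635 + 0.294623 = 1.91226.
⟨E⟩ = Σ Eᵢ e^(−Eᵢ/kT) / Z = (0·1.00000 + 33.2·0.617635 + 84.2·0.294623) / 1.91226 = 23.70 meV.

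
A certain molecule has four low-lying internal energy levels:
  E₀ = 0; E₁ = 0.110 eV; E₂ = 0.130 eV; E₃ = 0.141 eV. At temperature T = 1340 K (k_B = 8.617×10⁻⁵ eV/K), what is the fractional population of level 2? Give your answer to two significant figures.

0.16

k_BT = 8.617×10⁻⁵ × 1340 K = 0.1155 eV.
Eᵢ/kT = 0, 0.9524, 1.126, 1.221.
Z = Σ e^(−Eᵢ/kT) = e^(−0) + e^(−0.9524) + e^(−1.126) + e^(−1.221) = 1.000 + 0.3858 + 0.3243 + 0.2949 = 2.005.
P₂ = e^(−E₂/kT) / Z = 0.3243/2.005 = 0.16.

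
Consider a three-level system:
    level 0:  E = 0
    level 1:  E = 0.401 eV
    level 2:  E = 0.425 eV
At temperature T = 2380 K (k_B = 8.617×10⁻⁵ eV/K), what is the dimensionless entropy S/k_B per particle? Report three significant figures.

0.661

k_BT = 8.617×10⁻⁵ × 2380 K = 0.20508 eV.
Eᵢ/kT = 0, 1.9553, 2.0724.
Z = Σ e^(−Eᵢ/kT) = e^(−0) + e^(−1.9553) + e^(−2.0724) = 1.0000 + 0.14152 + 0.12588 = 1.2674.
⟨E⟩ = Σ EᵢPᵢ = 0.086988 eV.
S/k_B = ln Z + ⟨E⟩/kT = ln(1.2674) + 0.086988/0.20508 = 0.23697 + 0.42417 = 0.661.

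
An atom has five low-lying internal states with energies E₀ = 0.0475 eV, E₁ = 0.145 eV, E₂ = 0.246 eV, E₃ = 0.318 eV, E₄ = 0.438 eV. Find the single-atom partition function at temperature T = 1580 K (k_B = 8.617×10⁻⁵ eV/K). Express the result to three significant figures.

k_BT = 8.617×10⁻⁵ × 1580 K = 0.13615 eV.
Eᵢ/kT = 0.34888, 1.0650, 1.8068, 2.3357, 3.2170.
Z = Σ e^(−Eᵢ/kT) = e^(−0.34888) + e^(−1.0650) + e^(−1.8068) + e^(−2.3357) + e^(−3.2170) = 0.70548 + 0.34473 + 0.16418 + 0.096743 + 0.040075 = 1.3512.

Z = 1.35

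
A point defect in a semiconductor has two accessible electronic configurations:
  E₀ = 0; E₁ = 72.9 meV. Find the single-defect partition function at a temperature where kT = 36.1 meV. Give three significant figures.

Eᵢ/kT = 0, 2.0194.
Z = Σ e^(−Eᵢ/kT) = e^(−0) + e^(−2.0194) = 1.0000 + 0.13274 = 1.1327.

Z = 1.13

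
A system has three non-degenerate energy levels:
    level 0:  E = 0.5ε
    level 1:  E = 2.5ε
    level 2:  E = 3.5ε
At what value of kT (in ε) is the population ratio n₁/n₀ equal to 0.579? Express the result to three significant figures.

n₁/n₀ = exp[−(E₁−E₀)/kT] = 0.579.
⇒ (E₁−E₀)/kT = ln(1/0.579) = ln(1.7271) = 0.54644.
kT = 2.0ε / 0.54644 = 3.66 ε.

3.66 ε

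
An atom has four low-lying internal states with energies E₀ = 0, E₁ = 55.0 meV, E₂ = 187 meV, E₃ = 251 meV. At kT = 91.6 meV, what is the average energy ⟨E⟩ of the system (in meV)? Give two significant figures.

41 meV

Eᵢ/kT = 0, 0.6004, 2.041, 2.740.
Z = Σ e^(−Eᵢ/kT) = e^(−0) + e^(−0.6004) + e^(−2.041) + e^(−2.740) = 1.000 + 0.5486 + 0.1299 + 0.06457 = 1.743.
⟨E⟩ = Σ Eᵢ e^(−Eᵢ/kT) / Z = (0·1.000 + 55.0·0.5486 + 187·0.1299 + 251·0.06457) / 1.743 = 41 meV.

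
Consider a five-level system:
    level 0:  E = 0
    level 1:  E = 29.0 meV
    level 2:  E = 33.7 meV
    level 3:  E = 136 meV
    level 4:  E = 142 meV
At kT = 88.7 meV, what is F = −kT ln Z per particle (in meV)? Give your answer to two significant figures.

-92 meV

Eᵢ/kT = 0, 0.3269, 0.3799, 1.533, 1.601.
Z = Σ e^(−Eᵢ/kT) = e^(−0) + e^(−0.3269) + e^(−0.3799) + e^(−1.533) + e^(−1.601) = 1.000 + 0.7212 + 0.6839 + 0.2159 + 0.2017 = 2.823.
F = −kT ln Z = −88.7 × ln(2.823) = −88.7 × 1.038 = -92 meV.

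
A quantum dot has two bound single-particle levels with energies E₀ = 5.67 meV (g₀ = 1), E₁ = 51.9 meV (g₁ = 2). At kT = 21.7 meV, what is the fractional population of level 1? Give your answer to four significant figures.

0.1920

Eᵢ/kT = 0.261290, 2.39171.
Z = Σ gᵢe^(−Eᵢ/kT) = 1·e^(−0.261290) + 2·e^(−2.39171) = 0.770058 + 0.182946 = 0.953004.
P₁ = g₁ e^(−E₁/kT) / Z = 0.182946/0.953004 = 0.1920.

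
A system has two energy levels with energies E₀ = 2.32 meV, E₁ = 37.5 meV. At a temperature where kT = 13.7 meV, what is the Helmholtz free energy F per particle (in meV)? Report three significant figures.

Eᵢ/kT = 0.16934, 2.7372.
Z = Σ e^(−Eᵢ/kT) = e^(−0.16934) + e^(−2.7372) = 0.84422 + 0.064751 = 0.90897.
F = −kT ln Z = −13.7 × ln(0.90897) = −13.7 × -0.095443 = 1.31 meV.

1.31 meV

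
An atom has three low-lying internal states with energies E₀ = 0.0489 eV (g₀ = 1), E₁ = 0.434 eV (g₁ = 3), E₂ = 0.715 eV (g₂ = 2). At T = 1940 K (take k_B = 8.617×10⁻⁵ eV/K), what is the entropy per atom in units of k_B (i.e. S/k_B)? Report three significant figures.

0.918

k_BT = 8.617×10⁻⁵ × 1940 K = 0.16717 eV.
Eᵢ/kT = 0.29252, 2.5962, 4.2771.
Z = Σ gᵢe^(−Eᵢ/kT) = 1·e^(−0.29252) + 3·e^(−2.5962) + 2·e^(−4.2771) = 0.74638 + 0.22367 + 0.027766 = 0.99782.
⟨E⟩ = Σ EᵢPᵢ = 0.15376 eV.
S/k_B = ln Z + ⟨E⟩/kT = ln(0.99782) + 0.15376/0.16717 = -0.0021824 + 0.91978 = 0.918.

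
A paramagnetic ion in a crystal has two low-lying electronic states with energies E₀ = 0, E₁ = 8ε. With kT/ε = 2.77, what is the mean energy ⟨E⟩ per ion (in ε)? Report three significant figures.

Eᵢ/kT = 0, 2.8881.
Z = Σ e^(−Eᵢ/kT) = e^(−0) + e^(−2.8881) = 1.0000 + 0.055682 = 1.0557.
⟨E⟩ = Σ Eᵢ e^(−Eᵢ/kT) / Z = (0·1.0000 + 8·0.055682) / 1.0557 = 0.422 ε.

0.422 ε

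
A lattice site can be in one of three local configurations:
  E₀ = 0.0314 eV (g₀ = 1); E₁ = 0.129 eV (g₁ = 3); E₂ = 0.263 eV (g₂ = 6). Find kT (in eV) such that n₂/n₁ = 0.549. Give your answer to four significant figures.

0.1037 eV

n₂/n₁ = (g₂/g₁) exp[−(E₂−E₁)/kT] = 0.549.
⇒ (E₂−E₁)/kT = ln((6/3)/0.549) = ln(3.64299) = 1.29280.
kT = 0.134 eV / 1.29280 = 0.1037 eV.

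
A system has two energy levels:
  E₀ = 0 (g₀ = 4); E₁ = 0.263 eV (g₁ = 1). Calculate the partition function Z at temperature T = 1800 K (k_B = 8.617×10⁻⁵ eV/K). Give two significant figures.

k_BT = 8.617×10⁻⁵ × 1800 K = 0.1551 eV.
Eᵢ/kT = 0, 1.696.
Z = Σ gᵢe^(−Eᵢ/kT) = 4·e^(−0) + 1·e^(−1.696) = 4.000 + 0.1834 = 4.183.

Z = 4.2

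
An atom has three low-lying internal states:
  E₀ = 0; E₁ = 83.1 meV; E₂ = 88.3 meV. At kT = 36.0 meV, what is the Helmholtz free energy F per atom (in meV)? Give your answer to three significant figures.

-6.13 meV

Eᵢ/kT = 0, 2.3083, 2.4528.
Z = Σ e^(−Eᵢ/kT) = e^(−0) + e^(−2.3083) + e^(−2.4528) = 1.0000 + 0.099430 + 0.086052 = 1.1855.
F = −kT ln Z = −36.0 × ln(1.1855) = −36.0 × 0.17016 = -6.13 meV.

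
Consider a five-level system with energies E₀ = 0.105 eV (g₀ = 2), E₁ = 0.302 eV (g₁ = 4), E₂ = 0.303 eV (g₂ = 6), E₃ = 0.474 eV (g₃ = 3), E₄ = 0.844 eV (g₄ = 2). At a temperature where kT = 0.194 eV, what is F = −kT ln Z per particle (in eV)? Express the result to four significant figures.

-0.2459 eV

Eᵢ/kT = 0.541237, 1.55670, 1.56186, 2.44330, 4.35052.
Z = Σ gᵢe^(−Eᵢ/kT) = 2·e^(−0.541237) + 4·e^(−1.55670) + 6·e^(−1.56186) + 3·e^(−2.44330) + 2·e^(−4.35052) = 1.16406 + 0.843323 + 1.25847 + 0.260621 + 0.0258002 = 3.55227.
F = −kT ln Z = −0.194 × ln(3.55227) = −0.194 × 1.26759 = -0.2459 eV.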